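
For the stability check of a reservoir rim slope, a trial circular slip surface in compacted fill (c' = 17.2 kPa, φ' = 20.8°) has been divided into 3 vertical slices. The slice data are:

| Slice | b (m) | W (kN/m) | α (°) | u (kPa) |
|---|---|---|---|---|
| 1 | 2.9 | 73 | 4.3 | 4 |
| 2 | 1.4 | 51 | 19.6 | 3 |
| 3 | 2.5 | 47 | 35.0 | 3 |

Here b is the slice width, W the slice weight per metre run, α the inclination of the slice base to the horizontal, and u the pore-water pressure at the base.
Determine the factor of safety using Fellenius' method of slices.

FS = 3.61

Ordinary method of slices: FS = Σ[c'·Δl_i + (W_i cosα_i − u_i·Δl_i)·tanφ'] / Σ W_i sinα_i, with Δl_i = b_i / cosα_i.
Slice 1: Δl = 2.9/cos4.3° = 2.908 m; N'_1 = 73·cos4.3° − 4·2.908 = 61.2; c'Δl = 50.02; W sinα = 5.5
Slice 2: Δl = 1.4/cos19.6° = 1.486 m; N'_2 = 51·cos19.6° − 3·1.486 = 43.6; c'Δl = 25.56; W sinα = 17.1
Slice 3: Δl = 2.5/cos35.0° = 3.052 m; N'_3 = 47·cos35.0° − 3·3.052 = 29.3; c'Δl = 52.49; W sinα = 27.0
Σc'Δl = 128.1 kN/m; ΣN' = 134.1 kN/m; ΣW sinα = 49.5 kN/m
Resisting = 128.1 + 134.1·tan20.8° = 128.1 + 50.9 = 179.0 kN/m
FS = 179.0 / 49.5 = 3.614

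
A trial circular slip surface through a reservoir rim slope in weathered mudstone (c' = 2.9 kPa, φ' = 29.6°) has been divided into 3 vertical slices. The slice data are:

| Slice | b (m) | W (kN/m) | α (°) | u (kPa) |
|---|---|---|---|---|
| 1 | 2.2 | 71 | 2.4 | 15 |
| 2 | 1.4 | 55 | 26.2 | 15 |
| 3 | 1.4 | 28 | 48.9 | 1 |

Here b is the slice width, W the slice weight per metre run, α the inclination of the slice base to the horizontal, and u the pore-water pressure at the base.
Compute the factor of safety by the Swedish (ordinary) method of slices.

Ordinary method of slices: FS = Σ[c'·Δl_i + (W_i cosα_i − u_i·Δl_i)·tanφ'] / Σ W_i sinα_i, with Δl_i = b_i / cosα_i.
Slice 1: Δl = 2.2/cos2.4° = 2.202 m; N'_1 = 71·cos2.4° − 15·2.202 = 37.9; c'Δl = 6.39; W sinα = 3.0
Slice 2: Δl = 1.4/cos26.2° = 1.560 m; N'_2 = 55·cos26.2° − 15·1.560 = 25.9; c'Δl = 4.52; W sinα = 24.3
Slice 3: Δl = 1.4/cos48.9° = 2.130 m; N'_3 = 28·cos48.9° − 1·2.130 = 16.3; c'Δl = 6.18; W sinα = 21.1
Σc'Δl = 17.1 kN/m; ΣN' = 80.1 kN/m; ΣW sinα = 48.4 kN/m
Resisting = 17.1 + 80.1·tan29.6° = 17.1 + 45.5 = 62.6 kN/m
FS = 62.6 / 48.4 = 1.295

FS = 1.29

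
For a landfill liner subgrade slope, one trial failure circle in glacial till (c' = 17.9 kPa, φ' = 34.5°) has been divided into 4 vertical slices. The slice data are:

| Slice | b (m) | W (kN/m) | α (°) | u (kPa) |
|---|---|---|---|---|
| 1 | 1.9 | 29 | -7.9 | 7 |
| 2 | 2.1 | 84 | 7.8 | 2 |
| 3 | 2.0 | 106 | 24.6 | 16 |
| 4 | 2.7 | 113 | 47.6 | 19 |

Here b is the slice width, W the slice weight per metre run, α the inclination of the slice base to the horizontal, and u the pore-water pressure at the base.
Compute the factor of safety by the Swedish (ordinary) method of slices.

FS = 2.15

Ordinary method of slices: FS = Σ[c'·Δl_i + (W_i cosα_i − u_i·Δl_i)·tanφ'] / Σ W_i sinα_i, with Δl_i = b_i / cosα_i.
Slice 1: Δl = 1.9/cos(-7.9°) = 1.918 m; N'_1 = 29·cos(-7.9°) − 7·1.918 = 15.3; c'Δl = 34.34; W sinα = -4.0
Slice 2: Δl = 2.1/cos7.8° = 2.120 m; N'_2 = 84·cos7.8° − 2·2.120 = 79.0; c'Δl = 37.94; W sinα = 11.4
Slice 3: Δl = 2.0/cos24.6° = 2.200 m; N'_3 = 106·cos24.6° − 16·2.200 = 61.2; c'Δl = 39.37; W sinα = 44.1
Slice 4: Δl = 2.7/cos47.6° = 4.004 m; N'_4 = 113·cos47.6° − 19·4.004 = 0.1; c'Δl = 71.67; W sinα = 83.4
Σc'Δl = 183.3 kN/m; ΣN' = 155.6 kN/m; ΣW sinα = 135.0 kN/m
Resisting = 183.3 + 155.6·tan34.5° = 183.3 + 106.9 = 290.3 kN/m
FS = 290.3 / 135.0 = 2.150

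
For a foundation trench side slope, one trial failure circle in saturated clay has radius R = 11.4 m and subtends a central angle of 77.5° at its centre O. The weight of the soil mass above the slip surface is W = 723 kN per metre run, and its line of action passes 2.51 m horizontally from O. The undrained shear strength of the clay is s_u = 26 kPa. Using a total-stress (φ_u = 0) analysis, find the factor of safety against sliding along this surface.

FS = 2.52

Taking moments about the centre O, the resisting moment is provided by the undrained shear strength acting along the arc:
Arc length L_a = R·θ = 11.4·(77.5°·π/180) = 11.4·1.3526 = 15.42 m
M_R = s_u·L_a·R = 26·15.42·11.4 = 4570.5 kN·m/m
M_D = W·d = 723·2.51 = 1814.7 kN·m/m
FS = M_R / M_D = 4570.5 / 1814.7 = 2.519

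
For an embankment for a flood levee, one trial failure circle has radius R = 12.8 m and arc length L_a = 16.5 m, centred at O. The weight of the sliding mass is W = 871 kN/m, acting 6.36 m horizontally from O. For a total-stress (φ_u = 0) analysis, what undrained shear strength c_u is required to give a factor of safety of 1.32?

c_u = 34.6 kPa

FS = c_u·L_a·R / (W·d), so c_u = FS·W·d / (L_a·R).
c_u = 1.32·871·6.36 / (16.50·12.8) = 7312.2 / 211.20 = 34.62 kPa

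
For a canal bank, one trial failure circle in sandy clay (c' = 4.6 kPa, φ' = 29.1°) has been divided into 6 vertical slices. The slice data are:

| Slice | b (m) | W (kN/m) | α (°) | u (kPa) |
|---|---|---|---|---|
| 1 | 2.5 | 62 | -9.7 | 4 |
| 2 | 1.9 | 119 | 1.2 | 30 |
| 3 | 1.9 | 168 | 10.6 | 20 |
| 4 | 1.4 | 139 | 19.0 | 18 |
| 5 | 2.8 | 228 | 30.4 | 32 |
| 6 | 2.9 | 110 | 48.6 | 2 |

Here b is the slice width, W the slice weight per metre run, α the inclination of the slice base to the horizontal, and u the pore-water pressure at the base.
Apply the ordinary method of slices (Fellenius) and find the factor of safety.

FS = 1.32

Ordinary method of slices: FS = Σ[c'·Δl_i + (W_i cosα_i − u_i·Δl_i)·tanφ'] / Σ W_i sinα_i, with Δl_i = b_i / cosα_i.
Slice 1: Δl = 2.5/cos(-9.7°) = 2.536 m; N'_1 = 62·cos(-9.7°) − 4·2.536 = 51.0; c'Δl = 11.67; W sinα = -10.4
Slice 2: Δl = 1.9/cos1.2° = 1.900 m; N'_2 = 119·cos1.2° − 30·1.900 = 62.0; c'Δl = 8.74; W sinα = 2.5
Slice 3: Δl = 1.9/cos10.6° = 1.933 m; N'_3 = 168·cos10.6° − 20·1.933 = 126.5; c'Δl = 8.89; W sinα = 30.9
Slice 4: Δl = 1.4/cos19.0° = 1.481 m; N'_4 = 139·cos19.0° − 18·1.481 = 104.8; c'Δl = 6.81; W sinα = 45.3
Slice 5: Δl = 2.8/cos30.4° = 3.246 m; N'_5 = 228·cos30.4° − 32·3.246 = 92.8; c'Δl = 14.93; W sinα = 115.4
Slice 6: Δl = 2.9/cos48.6° = 4.385 m; N'_6 = 110·cos48.6° − 2·4.385 = 64.0; c'Δl = 20.17; W sinα = 82.5
Σc'Δl = 71.2 kN/m; ΣN' = 500.9 kN/m; ΣW sinα = 266.1 kN/m
Resisting = 71.2 + 500.9·tan29.1° = 71.2 + 278.8 = 350.0 kN/m
FS = 350.0 / 266.1 = 1.315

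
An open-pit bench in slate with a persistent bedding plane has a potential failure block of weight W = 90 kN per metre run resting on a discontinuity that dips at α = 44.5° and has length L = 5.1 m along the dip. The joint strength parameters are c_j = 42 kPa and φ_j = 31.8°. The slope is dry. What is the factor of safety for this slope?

Resolving the block weight along and normal to the plane and applying the Mohr–Coulomb strength on the joint:
N' = W cosα = 90·cos44.5° = 64.2 kN/m
Driving force T = W sinα = 90·sin44.5° = 63.1 kN/m
Resisting force R = c_j·L + N'·tanφ_j = 42·5.1 + 64.2·tan31.8° = 214.2 + 39.8 = 254.0 kN/m
FS = R / T = 254.0 / 63.1 = 4.027

FS = 4.03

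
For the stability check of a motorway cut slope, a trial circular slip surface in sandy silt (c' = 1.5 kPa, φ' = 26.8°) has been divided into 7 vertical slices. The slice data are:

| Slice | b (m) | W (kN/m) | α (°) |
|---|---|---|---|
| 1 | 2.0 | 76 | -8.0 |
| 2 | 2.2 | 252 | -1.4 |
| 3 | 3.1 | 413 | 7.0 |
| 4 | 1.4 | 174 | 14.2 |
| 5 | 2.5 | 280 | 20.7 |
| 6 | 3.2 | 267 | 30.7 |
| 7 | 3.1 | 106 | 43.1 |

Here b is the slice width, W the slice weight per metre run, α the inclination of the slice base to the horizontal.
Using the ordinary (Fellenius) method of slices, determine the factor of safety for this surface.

FS = 2.02

Ordinary method of slices: FS = Σ[c'·Δl_i + (W_i cosα_i)·tanφ'] / Σ W_i sinα_i, with Δl_i = b_i / cosα_i.
Slice 1: Δl = 2.0/cos(-8.0°) = 2.020 m; N'_1 = 76·cos(-8.0°) = 75.3; c'Δl = 3.03; W sinα = -10.6
Slice 2: Δl = 2.2/cos(-1.4°) = 2.201 m; N'_2 = 252·cos(-1.4°) = 251.9; c'Δl = 3.30; W sinα = -6.2
Slice 3: Δl = 3.1/cos7.0° = 3.123 m; N'_3 = 413·cos7.0° = 409.9; c'Δl = 4.68; W sinα = 50.3
Slice 4: Δl = 1.4/cos14.2° = 1.444 m; N'_4 = 174·cos14.2° = 168.7; c'Δl = 2.17; W sinα = 42.7
Slice 5: Δl = 2.5/cos20.7° = 2.673 m; N'_5 = 280·cos20.7° = 261.9; c'Δl = 4.01; W sinα = 99.0
Slice 6: Δl = 3.2/cos30.7° = 3.722 m; N'_6 = 267·cos30.7° = 229.6; c'Δl = 5.58; W sinα = 136.3
Slice 7: Δl = 3.1/cos43.1° = 4.246 m; N'_7 = 106·cos43.1° = 77.4; c'Δl = 6.37; W sinα = 72.4
Σc'Δl = 29.1 kN/m; ΣN' = 1474.7 kN/m; ΣW sinα = 384.0 kN/m
Resisting = 29.1 + 1474.7·tan26.8° = 29.1 + 744.9 = 774.1 kN/m
FS = 774.1 / 384.0 = 2.016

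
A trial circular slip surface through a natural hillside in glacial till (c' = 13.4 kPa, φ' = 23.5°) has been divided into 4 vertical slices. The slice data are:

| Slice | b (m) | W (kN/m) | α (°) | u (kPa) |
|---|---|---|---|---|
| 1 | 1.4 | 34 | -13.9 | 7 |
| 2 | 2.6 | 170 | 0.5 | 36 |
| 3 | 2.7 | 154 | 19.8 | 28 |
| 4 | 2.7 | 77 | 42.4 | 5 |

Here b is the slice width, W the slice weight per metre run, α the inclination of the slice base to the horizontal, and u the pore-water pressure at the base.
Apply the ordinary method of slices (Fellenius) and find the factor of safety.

Ordinary method of slices: FS = Σ[c'·Δl_i + (W_i cosα_i − u_i·Δl_i)·tanφ'] / Σ W_i sinα_i, with Δl_i = b_i / cosα_i.
Slice 1: Δl = 1.4/cos(-13.9°) = 1.442 m; N'_1 = 34·cos(-13.9°) − 7·1.442 = 22.9; c'Δl = 19.33; W sinα = -8.2
Slice 2: Δl = 2.6/cos0.5° = 2.600 m; N'_2 = 170·cos0.5° − 36·2.600 = 76.4; c'Δl = 34.84; W sinα = 1.5
Slice 3: Δl = 2.7/cos19.8° = 2.870 m; N'_3 = 154·cos19.8° − 28·2.870 = 64.5; c'Δl = 38.45; W sinα = 52.2
Slice 4: Δl = 2.7/cos42.4° = 3.656 m; N'_4 = 77·cos42.4° − 5·3.656 = 38.6; c'Δl = 48.99; W sinα = 51.9
Σc'Δl = 141.6 kN/m; ΣN' = 202.4 kN/m; ΣW sinα = 97.4 kN/m
Resisting = 141.6 + 202.4·tan23.5° = 141.6 + 88.0 = 229.6 kN/m
FS = 229.6 / 97.4 = 2.358

FS = 2.36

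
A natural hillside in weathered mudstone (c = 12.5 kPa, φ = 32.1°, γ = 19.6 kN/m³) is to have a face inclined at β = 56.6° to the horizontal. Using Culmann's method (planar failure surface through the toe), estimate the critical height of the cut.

Culmann's analysis gives the critical failure plane at α_cr = (β + φ)/2 = (56.6 + 32.1)/2 = 44.4°, and the critical height
H_c = (4c/γ) · sinβ cosφ / [1 − cos(β − φ)]
    = (4·12.5/19.6) · sin56.6°·cos32.1° / [1 − cos(24.5°)]
    = 2.551 · 0.8348·0.8471 / [1 − 0.9100]
    = 2.551 · 0.7072 / 0.0900
    = 20.04 m

H_c = 20.04 m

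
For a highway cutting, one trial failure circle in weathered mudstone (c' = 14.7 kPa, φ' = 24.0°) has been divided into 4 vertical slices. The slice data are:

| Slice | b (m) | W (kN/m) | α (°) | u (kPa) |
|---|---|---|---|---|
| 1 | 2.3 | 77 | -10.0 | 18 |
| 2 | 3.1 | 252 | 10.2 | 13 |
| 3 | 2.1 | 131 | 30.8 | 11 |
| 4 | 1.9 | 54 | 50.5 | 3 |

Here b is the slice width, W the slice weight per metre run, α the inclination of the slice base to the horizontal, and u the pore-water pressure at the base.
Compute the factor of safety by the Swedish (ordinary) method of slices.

FS = 2.27

Ordinary method of slices: FS = Σ[c'·Δl_i + (W_i cosα_i − u_i·Δl_i)·tanφ'] / Σ W_i sinα_i, with Δl_i = b_i / cosα_i.
Slice 1: Δl = 2.3/cos(-10.0°) = 2.335 m; N'_1 = 77·cos(-10.0°) − 18·2.335 = 33.8; c'Δl = 34.33; W sinα = -13.4
Slice 2: Δl = 3.1/cos10.2° = 3.150 m; N'_2 = 252·cos10.2° − 13·3.150 = 207.1; c'Δl = 46.30; W sinα = 44.6
Slice 3: Δl = 2.1/cos30.8° = 2.445 m; N'_3 = 131·cos30.8° − 11·2.445 = 85.6; c'Δl = 35.94; W sinα = 67.1
Slice 4: Δl = 1.9/cos50.5° = 2.987 m; N'_4 = 54·cos50.5° − 3·2.987 = 25.4; c'Δl = 43.91; W sinα = 41.7
Σc'Δl = 160.5 kN/m; ΣN' = 351.9 kN/m; ΣW sinα = 140.0 kN/m
Resisting = 160.5 + 351.9·tan24.0° = 160.5 + 156.7 = 317.1 kN/m
FS = 317.1 / 140.0 = 2.265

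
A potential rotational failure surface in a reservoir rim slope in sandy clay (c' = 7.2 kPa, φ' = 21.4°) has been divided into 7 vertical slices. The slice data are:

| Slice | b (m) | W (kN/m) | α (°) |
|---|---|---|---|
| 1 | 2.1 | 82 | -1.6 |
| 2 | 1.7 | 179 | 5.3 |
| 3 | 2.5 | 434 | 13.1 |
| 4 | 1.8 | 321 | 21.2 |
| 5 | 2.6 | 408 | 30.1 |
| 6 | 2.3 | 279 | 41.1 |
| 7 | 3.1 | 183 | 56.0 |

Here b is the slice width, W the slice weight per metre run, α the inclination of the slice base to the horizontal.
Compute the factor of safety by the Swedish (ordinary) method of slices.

Ordinary method of slices: FS = Σ[c'·Δl_i + (W_i cosα_i)·tanφ'] / Σ W_i sinα_i, with Δl_i = b_i / cosα_i.
Slice 1: Δl = 2.1/cos(-1.6°) = 2.101 m; N'_1 = 82·cos(-1.6°) = 82.0; c'Δl = 15.13; W sinα = -2.3
Slice 2: Δl = 1.7/cos5.3° = 1.707 m; N'_2 = 179·cos5.3° = 178.2; c'Δl = 12.29; W sinα = 16.5
Slice 3: Δl = 2.5/cos13.1° = 2.567 m; N'_3 = 434·cos13.1° = 422.7; c'Δl = 18.48; W sinα = 98.4
Slice 4: Δl = 1.8/cos21.2° = 1.931 m; N'_4 = 321·cos21.2° = 299.3; c'Δl = 13.90; W sinα = 116.1
Slice 5: Δl = 2.6/cos30.1° = 3.005 m; N'_5 = 408·cos30.1° = 353.0; c'Δl = 21.64; W sinα = 204.6
Slice 6: Δl = 2.3/cos41.1° = 3.052 m; N'_6 = 279·cos41.1° = 210.2; c'Δl = 21.98; W sinα = 183.4
Slice 7: Δl = 3.1/cos56.0° = 5.544 m; N'_7 = 183·cos56.0° = 102.3; c'Δl = 39.91; W sinα = 151.7
Σc'Δl = 143.3 kN/m; ΣN' = 1647.7 kN/m; ΣW sinα = 768.4 kN/m
Resisting = 143.3 + 1647.7·tan21.4° = 143.3 + 645.7 = 789.1 kN/m
FS = 789.1 / 768.4 = 1.027

FS = 1.03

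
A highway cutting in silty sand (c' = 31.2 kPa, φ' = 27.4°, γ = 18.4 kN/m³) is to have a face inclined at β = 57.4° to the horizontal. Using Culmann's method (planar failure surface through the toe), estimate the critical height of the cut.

H_c = 37.87 m

Culmann's analysis gives the critical failure plane at α_cr = (β + φ')/2 = (57.4 + 27.4)/2 = 42.4°, and the critical height
H_c = (4c'/γ) · sinβ cosφ' / [1 − cos(β − φ')]
    = (4·31.2/18.4) · sin57.4°·cos27.4° / [1 − cos(30.0°)]
    = 6.783 · 0.8425·0.8878 / [1 − 0.8660]
    = 6.783 · 0.7479 / 0.1340
    = 37.87 m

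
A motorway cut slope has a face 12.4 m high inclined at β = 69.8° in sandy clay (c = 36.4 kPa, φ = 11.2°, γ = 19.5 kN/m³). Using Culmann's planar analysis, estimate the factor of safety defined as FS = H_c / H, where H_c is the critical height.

FS = 1.16

H_c = (4c/γ) · sinβ cosφ / [1 − cos(β − φ)]
    = (4·36.4/19.5) · sin69.8°·cos11.2° / [1 − cos58.6°]
    = 7.467 · 0.9206 / 0.4790 = 14.35 m
FS = H_c / H = 14.35 / 12.4 = 1.157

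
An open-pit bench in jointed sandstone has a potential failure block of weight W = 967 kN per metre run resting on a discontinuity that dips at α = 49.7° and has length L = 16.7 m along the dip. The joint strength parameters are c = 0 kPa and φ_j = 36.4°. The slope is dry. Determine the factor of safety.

Resolving the block weight along and normal to the plane and applying the Mohr–Coulomb strength on the joint:
N' = W cosα = 967·cos49.7° = 625.4 kN/m
Driving force T = W sinα = 967·sin49.7° = 737.5 kN/m
Resisting force R = c·L + N'·tanφ_j = 0·16.7 + 625.4·tan36.4° = 0.0 + 461.1 = 461.1 kN/m
FS = R / T = 461.1 / 737.5 = 0.625

FS = 0.63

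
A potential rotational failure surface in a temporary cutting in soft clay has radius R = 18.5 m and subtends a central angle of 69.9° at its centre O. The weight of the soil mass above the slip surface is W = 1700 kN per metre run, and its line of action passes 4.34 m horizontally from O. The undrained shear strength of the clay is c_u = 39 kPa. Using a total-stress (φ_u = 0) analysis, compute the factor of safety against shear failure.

FS = 2.21

Taking moments about the centre O, the resisting moment is provided by the undrained shear strength acting along the arc:
Arc length L_a = R·θ = 18.5·(69.9°·π/180) = 18.5·1.2200 = 22.57 m
M_R = c_u·L_a·R = 39·22.57·18.5 = 16284.1 kN·m/m
M_D = W·d = 1700·4.34 = 7378.0 kN·m/m
FS = M_R / M_D = 16284.1 / 7378.0 = 2.207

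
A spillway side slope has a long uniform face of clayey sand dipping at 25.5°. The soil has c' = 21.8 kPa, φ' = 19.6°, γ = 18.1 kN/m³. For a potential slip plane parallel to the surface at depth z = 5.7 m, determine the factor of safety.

For an infinite slope with a slip plane parallel to the surface (no pore pressure): FS = [c' + γz cos²β tanφ'] / [γz sinβ cosβ].
γz = 18.1·5.7 = 103.17 kN/m²
Numerator = 21.8 + 103.17·cos²25.5°·tan19.6° = 21.8 + 103.17·0.8147·0.3561 = 51.728 kPa
Denominator = 103.17·sin25.5°·cos25.5° = 103.17·0.4305·0.9026 = 40.089 kPa
FS = 51.728 / 40.089 = 1.290

FS = 1.29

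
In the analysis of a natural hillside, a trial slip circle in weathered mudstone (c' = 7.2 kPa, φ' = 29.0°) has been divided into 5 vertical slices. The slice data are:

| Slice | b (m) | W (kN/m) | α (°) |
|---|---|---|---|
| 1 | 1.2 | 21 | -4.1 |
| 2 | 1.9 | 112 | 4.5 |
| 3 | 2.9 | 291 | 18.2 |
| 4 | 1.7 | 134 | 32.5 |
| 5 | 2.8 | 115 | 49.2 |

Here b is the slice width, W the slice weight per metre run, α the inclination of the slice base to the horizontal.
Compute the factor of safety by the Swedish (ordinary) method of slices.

Ordinary method of slices: FS = Σ[c'·Δl_i + (W_i cosα_i)·tanφ'] / Σ W_i sinα_i, with Δl_i = b_i / cosα_i.
Slice 1: Δl = 1.2/cos(-4.1°) = 1.203 m; N'_1 = 21·cos(-4.1°) = 20.9; c'Δl = 8.66; W sinα = -1.5
Slice 2: Δl = 1.9/cos4.5° = 1.906 m; N'_2 = 112·cos4.5° = 111.7; c'Δl = 13.72; W sinα = 8.8
Slice 3: Δl = 2.9/cos18.2° = 3.053 m; N'_3 = 291·cos18.2° = 276.4; c'Δl = 21.98; W sinα = 90.9
Slice 4: Δl = 1.7/cos32.5° = 2.016 m; N'_4 = 134·cos32.5° = 113.0; c'Δl = 14.51; W sinα = 72.0
Slice 5: Δl = 2.8/cos49.2° = 4.285 m; N'_5 = 115·cos49.2° = 75.1; c'Δl = 30.85; W sinα = 87.1
Σc'Δl = 89.7 kN/m; ΣN' = 597.2 kN/m; ΣW sinα = 257.2 kN/m
Resisting = 89.7 + 597.2·tan29.0° = 89.7 + 331.0 = 420.8 kN/m
FS = 420.8 / 257.2 = 1.636

FS = 1.64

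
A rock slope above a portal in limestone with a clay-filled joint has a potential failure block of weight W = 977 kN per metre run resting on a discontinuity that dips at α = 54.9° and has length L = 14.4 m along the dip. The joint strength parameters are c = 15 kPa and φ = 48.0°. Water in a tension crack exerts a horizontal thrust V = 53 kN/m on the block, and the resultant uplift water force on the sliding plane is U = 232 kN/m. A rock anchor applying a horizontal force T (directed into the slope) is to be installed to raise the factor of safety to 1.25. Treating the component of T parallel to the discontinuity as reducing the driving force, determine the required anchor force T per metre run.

Resolving forces along and normal to the sliding plane, with the horizontal anchor force T adding T·sinα to the effective normal force and T·cosα acting up the plane against the driving force:
FS = [cL + (W cosα − U − V sinα + T sinα) tanφ] / [W sinα + V cosα − T cosα]
Without the anchor: N' = 286.4 kN/m, driving T_d = 829.8 kN/m, resisting R = 15·14.4 + 286.4·tan48.0° = 534.1 kN/m, FS = 0.64.
Setting FS = 1.25 and solving for T:
1.25·(829.8 − T cos54.9°) = 534.1 + T sin54.9°·tan48.0°
T·(sin54.9°·tan48.0° + 1.25·cos54.9°) = 1.25·829.8 − 534.1
T·(0.8181·1.1106 + 1.25·0.5750) = 1037.3 − 534.1 = 503.2
T·1.6274 = 503.2
T = 309.2 kN/m

T = 309 kN/m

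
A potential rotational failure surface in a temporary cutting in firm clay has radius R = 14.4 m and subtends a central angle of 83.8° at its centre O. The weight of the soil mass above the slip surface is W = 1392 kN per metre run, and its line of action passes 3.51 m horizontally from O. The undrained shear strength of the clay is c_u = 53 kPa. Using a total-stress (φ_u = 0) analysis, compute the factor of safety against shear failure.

Taking moments about the centre O, the resisting moment is provided by the undrained shear strength acting along the arc:
Arc length L_a = R·θ = 14.4·(83.8°·π/180) = 14.4·1.4626 = 21.06 m
M_R = c_u·L_a·R = 53·21.06·14.4 = 16073.9 kN·m/m
M_D = W·d = 1392·3.51 = 4885.9 kN·m/m
FS = M_R / M_D = 16073.9 / 4885.9 = 3.290

FS = 3.29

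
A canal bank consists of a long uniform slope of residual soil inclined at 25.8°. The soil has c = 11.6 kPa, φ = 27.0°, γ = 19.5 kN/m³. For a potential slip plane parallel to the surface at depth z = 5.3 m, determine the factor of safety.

FS = 1.34

For an infinite slope with a slip plane parallel to the surface (no pore pressure): FS = [c + γz cos²β tanφ] / [γz sinβ cosβ].
γz = 19.5·5.3 = 103.35 kN/m²
Numerator = 11.6 + 103.35·cos²25.8°·tan27.0° = 11.6 + 103.35·0.8106·0.5095 = 54.284 kPa
Denominator = 103.35·sin25.8°·cos25.8° = 103.35·0.4352·0.9003 = 40.497 kPa
FS = 54.284 / 40.497 = 1.340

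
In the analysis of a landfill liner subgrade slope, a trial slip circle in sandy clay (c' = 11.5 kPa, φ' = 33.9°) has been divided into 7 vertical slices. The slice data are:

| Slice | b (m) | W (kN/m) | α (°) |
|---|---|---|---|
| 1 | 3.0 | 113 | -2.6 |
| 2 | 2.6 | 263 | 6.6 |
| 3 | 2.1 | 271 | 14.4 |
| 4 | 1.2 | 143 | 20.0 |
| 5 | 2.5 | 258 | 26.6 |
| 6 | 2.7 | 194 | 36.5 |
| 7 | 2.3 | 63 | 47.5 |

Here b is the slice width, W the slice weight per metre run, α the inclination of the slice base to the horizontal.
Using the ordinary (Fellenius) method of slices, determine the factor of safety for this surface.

FS = 2.44

Ordinary method of slices: FS = Σ[c'·Δl_i + (W_i cosα_i)·tanφ'] / Σ W_i sinα_i, with Δl_i = b_i / cosα_i.
Slice 1: Δl = 3.0/cos(-2.6°) = 3.003 m; N'_1 = 113·cos(-2.6°) = 112.9; c'Δl = 34.54; W sinα = -5.1
Slice 2: Δl = 2.6/cos6.6° = 2.617 m; N'_2 = 263·cos6.6° = 261.3; c'Δl = 30.10; W sinα = 30.2
Slice 3: Δl = 2.1/cos14.4° = 2.168 m; N'_3 = 271·cos14.4° = 262.5; c'Δl = 24.93; W sinα = 67.4
Slice 4: Δl = 1.2/cos20.0° = 1.277 m; N'_4 = 143·cos20.0° = 134.4; c'Δl = 14.69; W sinα = 48.9
Slice 5: Δl = 2.5/cos26.6° = 2.796 m; N'_5 = 258·cos26.6° = 230.7; c'Δl = 32.15; W sinα = 115.5
Slice 6: Δl = 2.7/cos36.5° = 3.359 m; N'_6 = 194·cos36.5° = 155.9; c'Δl = 38.63; W sinα = 115.4
Slice 7: Δl = 2.3/cos47.5° = 3.404 m; N'_7 = 63·cos47.5° = 42.6; c'Δl = 39.15; W sinα = 46.4
Σc'Δl = 214.2 kN/m; ΣN' = 1200.2 kN/m; ΣW sinα = 418.8 kN/m
Resisting = 214.2 + 1200.2·tan33.9° = 214.2 + 806.5 = 1020.7 kN/m
FS = 1020.7 / 418.8 = 2.437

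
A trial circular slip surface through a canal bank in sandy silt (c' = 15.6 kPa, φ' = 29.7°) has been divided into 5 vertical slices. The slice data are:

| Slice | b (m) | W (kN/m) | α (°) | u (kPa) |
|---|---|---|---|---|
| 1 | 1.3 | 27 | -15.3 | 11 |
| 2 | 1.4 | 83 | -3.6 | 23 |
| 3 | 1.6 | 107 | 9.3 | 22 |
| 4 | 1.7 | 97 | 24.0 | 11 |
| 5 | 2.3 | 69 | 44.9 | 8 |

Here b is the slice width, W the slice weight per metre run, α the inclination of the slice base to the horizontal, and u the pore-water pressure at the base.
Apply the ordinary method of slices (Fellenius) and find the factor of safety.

FS = 2.95

Ordinary method of slices: FS = Σ[c'·Δl_i + (W_i cosα_i − u_i·Δl_i)·tanφ'] / Σ W_i sinα_i, with Δl_i = b_i / cosα_i.
Slice 1: Δl = 1.3/cos(-15.3°) = 1.348 m; N'_1 = 27·cos(-15.3°) − 11·1.348 = 11.2; c'Δl = 21.03; W sinα = -7.1
Slice 2: Δl = 1.4/cos(-3.6°) = 1.403 m; N'_2 = 83·cos(-3.6°) − 23·1.403 = 50.6; c'Δl = 21.88; W sinα = -5.2
Slice 3: Δl = 1.6/cos9.3° = 1.621 m; N'_3 = 107·cos9.3° − 22·1.621 = 69.9; c'Δl = 25.29; W sinα = 17.3
Slice 4: Δl = 1.7/cos24.0° = 1.861 m; N'_4 = 97·cos24.0° − 11·1.861 = 68.1; c'Δl = 29.03; W sinα = 39.5
Slice 5: Δl = 2.3/cos44.9° = 3.247 m; N'_5 = 69·cos44.9° − 8·3.247 = 22.9; c'Δl = 50.65; W sinα = 48.7
Σc'Δl = 147.9 kN/m; ΣN' = 222.8 kN/m; ΣW sinα = 93.1 kN/m
Resisting = 147.9 + 222.8·tan29.7° = 147.9 + 127.1 = 274.9 kN/m
FS = 274.9 / 93.1 = 2.953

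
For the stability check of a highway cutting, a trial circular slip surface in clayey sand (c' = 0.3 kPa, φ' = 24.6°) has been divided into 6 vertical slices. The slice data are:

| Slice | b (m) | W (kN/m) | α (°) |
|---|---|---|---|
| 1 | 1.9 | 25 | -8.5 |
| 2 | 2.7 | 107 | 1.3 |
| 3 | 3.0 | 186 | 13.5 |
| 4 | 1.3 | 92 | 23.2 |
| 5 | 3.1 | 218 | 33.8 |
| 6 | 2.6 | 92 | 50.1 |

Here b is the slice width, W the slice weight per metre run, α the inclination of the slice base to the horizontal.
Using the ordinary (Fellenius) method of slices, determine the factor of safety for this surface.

Ordinary method of slices: FS = Σ[c'·Δl_i + (W_i cosα_i)·tanφ'] / Σ W_i sinα_i, with Δl_i = b_i / cosα_i.
Slice 1: Δl = 1.9/cos(-8.5°) = 1.921 m; N'_1 = 25·cos(-8.5°) = 24.7; c'Δl = 0.58; W sinα = -3.7
Slice 2: Δl = 2.7/cos1.3° = 2.701 m; N'_2 = 107·cos1.3° = 107.0; c'Δl = 0.81; W sinα = 2.4
Slice 3: Δl = 3.0/cos13.5° = 3.085 m; N'_3 = 186·cos13.5° = 180.9; c'Δl = 0.93; W sinα = 43.4
Slice 4: Δl = 1.3/cos23.2° = 1.414 m; N'_4 = 92·cos23.2° = 84.6; c'Δl = 0.42; W sinα = 36.2
Slice 5: Δl = 3.1/cos33.8° = 3.731 m; N'_5 = 218·cos33.8° = 181.2; c'Δl = 1.12; W sinα = 121.3
Slice 6: Δl = 2.6/cos50.1° = 4.053 m; N'_6 = 92·cos50.1° = 59.0; c'Δl = 1.22; W sinα = 70.6
Σc'Δl = 5.1 kN/m; ΣN' = 637.3 kN/m; ΣW sinα = 270.2 kN/m
Resisting = 5.1 + 637.3·tan24.6° = 5.1 + 291.8 = 296.8 kN/m
FS = 296.8 / 270.2 = 1.098

FS = 1.10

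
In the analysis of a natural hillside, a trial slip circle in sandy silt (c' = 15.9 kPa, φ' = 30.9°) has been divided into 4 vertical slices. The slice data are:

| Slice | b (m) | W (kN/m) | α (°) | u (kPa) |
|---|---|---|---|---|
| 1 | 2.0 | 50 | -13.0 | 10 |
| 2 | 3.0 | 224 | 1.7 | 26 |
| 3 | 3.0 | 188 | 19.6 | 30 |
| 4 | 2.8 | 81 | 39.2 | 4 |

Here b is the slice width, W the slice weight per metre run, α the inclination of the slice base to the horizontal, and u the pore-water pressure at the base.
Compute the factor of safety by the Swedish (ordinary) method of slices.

Ordinary method of slices: FS = Σ[c'·Δl_i + (W_i cosα_i − u_i·Δl_i)·tanφ'] / Σ W_i sinα_i, with Δl_i = b_i / cosα_i.
Slice 1: Δl = 2.0/cos(-13.0°) = 2.053 m; N'_1 = 50·cos(-13.0°) − 10·2.053 = 28.2; c'Δl = 32.64; W sinα = -11.2
Slice 2: Δl = 3.0/cos1.7° = 3.001 m; N'_2 = 224·cos1.7° − 26·3.001 = 145.9; c'Δl = 47.72; W sinα = 6.6
Slice 3: Δl = 3.0/cos19.6° = 3.185 m; N'_3 = 188·cos19.6° − 30·3.185 = 81.6; c'Δl = 50.63; W sinα = 63.1
Slice 4: Δl = 2.8/cos39.2° = 3.613 m; N'_4 = 81·cos39.2° − 4·3.613 = 48.3; c'Δl = 57.45; W sinα = 51.2
Σc'Δl = 188.4 kN/m; ΣN' = 303.9 kN/m; ΣW sinα = 109.7 kN/m
Resisting = 188.4 + 303.9·tan30.9° = 188.4 + 181.9 = 370.4 kN/m
FS = 370.4 / 109.7 = 3.377

FS = 3.38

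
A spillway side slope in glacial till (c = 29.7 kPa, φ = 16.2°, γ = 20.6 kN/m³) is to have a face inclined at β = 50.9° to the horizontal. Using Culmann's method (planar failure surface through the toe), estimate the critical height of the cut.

H_c = 24.16 m

Culmann's analysis gives the critical failure plane at α_cr = (β + φ)/2 = (50.9 + 16.2)/2 = 33.5°, and the critical height
H_c = (4c/γ) · sinβ cosφ / [1 − cos(β − φ)]
    = (4·29.7/20.6) · sin50.9°·cos16.2° / [1 − cos(34.7°)]
    = 5.767 · 0.7760·0.9603 / [1 − 0.8221]
    = 5.767 · 0.7452 / 0.1779
    = 24.16 m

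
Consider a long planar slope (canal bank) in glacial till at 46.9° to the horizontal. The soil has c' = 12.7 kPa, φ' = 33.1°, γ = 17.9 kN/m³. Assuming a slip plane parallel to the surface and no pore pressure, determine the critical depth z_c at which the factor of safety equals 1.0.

z_c = 3.65 m

Setting FS = 1.00 in FS = [c' + γz cos²β tanφ'] / [γz sinβ cosβ] and solving for z:
z = c' / [γ cosβ (FS·sinβ − cosβ·tanφ')]
  = 12.7 / [17.9·cos46.9°·(1.00·sin46.9° − cos46.9°·tan33.1°)]
  = 12.7 / [17.9·0.6833·(1.00·0.7302 − 0.6833·0.6519)]
  = 12.7 / 3.4826 = 3.647 m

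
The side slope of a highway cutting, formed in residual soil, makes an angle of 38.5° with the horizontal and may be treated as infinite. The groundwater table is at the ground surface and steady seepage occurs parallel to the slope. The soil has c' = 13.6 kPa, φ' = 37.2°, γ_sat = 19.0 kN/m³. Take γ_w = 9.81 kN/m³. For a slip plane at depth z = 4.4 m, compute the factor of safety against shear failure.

FS = 0.80

With seepage parallel to the slope and the water table at the surface, the effective normal stress on the slip plane uses the buoyant unit weight γ' = γ_sat − γ_w while the driving shear stress uses γ_sat:
FS = [c' + γ' z cos²β tanφ'] / [γ_sat z sinβ cosβ]
γ' = 19.0 − 9.81 = 9.19 kN/m³
Numerator = 13.6 + 9.19·4.4·cos²38.5°·tan37.2° = 13.6 + 9.19·4.4·0.6125·0.7590 = 32.398 kPa
Denominator = 19.0·4.4·sin38.5°·cos38.5° = 19.0·4.4·0.6225·0.7826 = 40.729 kPa
FS = 32.398 / 40.729 = 0.795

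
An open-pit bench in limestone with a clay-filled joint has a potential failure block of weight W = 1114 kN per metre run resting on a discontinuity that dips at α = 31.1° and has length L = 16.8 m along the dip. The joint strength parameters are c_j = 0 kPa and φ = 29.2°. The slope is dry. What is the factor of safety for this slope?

Resolving the block weight along and normal to the plane and applying the Mohr–Coulomb strength on the joint:
N' = W cosα = 1114·cos31.1° = 953.9 kN/m
Driving force T = W sinα = 1114·sin31.1° = 575.4 kN/m
Resisting force R = c_j·L + N'·tanφ = 0·16.8 + 953.9·tan29.2° = 0.0 + 533.1 = 533.1 kN/m
FS = R / T = 533.1 / 575.4 = 0.926

FS = 0.93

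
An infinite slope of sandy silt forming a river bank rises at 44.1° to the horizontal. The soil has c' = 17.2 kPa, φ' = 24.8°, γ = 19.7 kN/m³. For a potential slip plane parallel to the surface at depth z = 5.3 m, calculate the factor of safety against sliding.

For an infinite slope with a slip plane parallel to the surface (no pore pressure): FS = [c' + γz cos²β tanφ'] / [γz sinβ cosβ].
γz = 19.7·5.3 = 104.41 kN/m²
Numerator = 17.2 + 104.41·cos²44.1°·tan24.8° = 17.2 + 104.41·0.5157·0.4621 = 42.080 kPa
Denominator = 104.41·sin44.1°·cos44.1° = 104.41·0.6959·0.7181 = 52.179 kPa
FS = 42.080 / 52.179 = 0.806

FS = 0.81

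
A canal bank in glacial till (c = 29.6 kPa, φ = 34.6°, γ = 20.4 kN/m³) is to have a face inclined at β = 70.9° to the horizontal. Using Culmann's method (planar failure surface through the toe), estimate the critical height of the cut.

H_c = 23.26 m

Culmann's analysis gives the critical failure plane at α_cr = (β + φ)/2 = (70.9 + 34.6)/2 = 52.8°, and the critical height
H_c = (4c/γ) · sinβ cosφ / [1 − cos(β − φ)]
    = (4·29.6/20.4) · sin70.9°·cos34.6° / [1 − cos(36.3°)]
    = 5.804 · 0.9449·0.8231 / [1 − 0.8059]
    = 5.804 · 0.7778 / 0.1941
    = 23.26 m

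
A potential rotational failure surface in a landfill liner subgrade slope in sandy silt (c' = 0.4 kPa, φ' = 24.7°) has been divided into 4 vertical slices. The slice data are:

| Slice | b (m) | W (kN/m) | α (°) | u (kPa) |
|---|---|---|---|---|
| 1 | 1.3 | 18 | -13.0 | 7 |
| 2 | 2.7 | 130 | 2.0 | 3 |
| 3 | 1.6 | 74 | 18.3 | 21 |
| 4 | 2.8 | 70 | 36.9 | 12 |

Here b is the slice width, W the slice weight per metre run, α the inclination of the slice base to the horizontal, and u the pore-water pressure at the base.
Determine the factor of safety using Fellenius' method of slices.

FS = 1.31

Ordinary method of slices: FS = Σ[c'·Δl_i + (W_i cosα_i − u_i·Δl_i)·tanφ'] / Σ W_i sinα_i, with Δl_i = b_i / cosα_i.
Slice 1: Δl = 1.3/cos(-13.0°) = 1.334 m; N'_1 = 18·cos(-13.0°) − 7·1.334 = 8.2; c'Δl = 0.53; W sinα = -4.0
Slice 2: Δl = 2.7/cos2.0° = 2.702 m; N'_2 = 130·cos2.0° − 3·2.702 = 121.8; c'Δl = 1.08; W sinα = 4.5
Slice 3: Δl = 1.6/cos18.3° = 1.685 m; N'_3 = 74·cos18.3° − 21·1.685 = 34.9; c'Δl = 0.67; W sinα = 23.2
Slice 4: Δl = 2.8/cos36.9° = 3.501 m; N'_4 = 70·cos36.9° − 12·3.501 = 14.0; c'Δl = 1.40; W sinα = 42.0
Σc'Δl = 3.7 kN/m; ΣN' = 178.8 kN/m; ΣW sinα = 65.8 kN/m
Resisting = 3.7 + 178.8·tan24.7° = 3.7 + 82.3 = 85.9 kN/m
FS = 85.9 / 65.8 = 1.307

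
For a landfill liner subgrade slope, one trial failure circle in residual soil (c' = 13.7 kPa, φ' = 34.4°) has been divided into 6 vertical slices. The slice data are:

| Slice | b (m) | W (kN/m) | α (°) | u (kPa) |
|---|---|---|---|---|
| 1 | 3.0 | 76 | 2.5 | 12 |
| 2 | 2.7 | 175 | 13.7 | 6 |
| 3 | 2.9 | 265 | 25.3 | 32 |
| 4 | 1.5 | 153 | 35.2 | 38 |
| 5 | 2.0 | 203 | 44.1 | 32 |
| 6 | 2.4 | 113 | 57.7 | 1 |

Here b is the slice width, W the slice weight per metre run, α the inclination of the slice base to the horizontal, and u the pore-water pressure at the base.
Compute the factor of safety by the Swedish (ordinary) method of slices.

Ordinary method of slices: FS = Σ[c'·Δl_i + (W_i cosα_i − u_i·Δl_i)·tanφ'] / Σ W_i sinα_i, with Δl_i = b_i / cosα_i.
Slice 1: Δl = 3.0/cos2.5° = 3.003 m; N'_1 = 76·cos2.5° − 12·3.003 = 39.9; c'Δl = 41.14; W sinα = 3.3
Slice 2: Δl = 2.7/cos13.7° = 2.779 m; N'_2 = 175·cos13.7° − 6·2.779 = 153.3; c'Δl = 38.07; W sinα = 41.4
Slice 3: Δl = 2.9/cos25.3° = 3.208 m; N'_3 = 265·cos25.3° − 32·3.208 = 136.9; c'Δl = 43.95; W sinα = 113.2
Slice 4: Δl = 1.5/cos35.2° = 1.836 m; N'_4 = 153·cos35.2° − 38·1.836 = 55.3; c'Δl = 25.15; W sinα = 88.2
Slice 5: Δl = 2.0/cos44.1° = 2.785 m; N'_5 = 203·cos44.1° − 32·2.785 = 56.7; c'Δl = 38.15; W sinα = 141.3
Slice 6: Δl = 2.4/cos57.7° = 4.491 m; N'_6 = 113·cos57.7° − 1·4.491 = 55.9; c'Δl = 61.53; W sinα = 95.5
Σc'Δl = 248.0 kN/m; ΣN' = 498.0 kN/m; ΣW sinα = 483.0 kN/m
Resisting = 248.0 + 498.0·tan34.4° = 248.0 + 341.0 = 589.0 kN/m
FS = 589.0 / 483.0 = 1.219

FS = 1.22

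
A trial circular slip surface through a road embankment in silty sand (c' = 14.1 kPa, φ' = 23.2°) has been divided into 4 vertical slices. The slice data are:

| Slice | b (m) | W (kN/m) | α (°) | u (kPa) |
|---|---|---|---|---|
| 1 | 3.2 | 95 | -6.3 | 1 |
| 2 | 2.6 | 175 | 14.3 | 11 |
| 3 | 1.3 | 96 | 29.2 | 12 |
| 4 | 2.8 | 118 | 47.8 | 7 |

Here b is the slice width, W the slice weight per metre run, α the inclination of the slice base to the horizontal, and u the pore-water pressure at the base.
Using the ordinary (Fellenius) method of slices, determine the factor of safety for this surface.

Ordinary method of slices: FS = Σ[c'·Δl_i + (W_i cosα_i − u_i·Δl_i)·tanφ'] / Σ W_i sinα_i, with Δl_i = b_i / cosα_i.
Slice 1: Δl = 3.2/cos(-6.3°) = 3.219 m; N'_1 = 95·cos(-6.3°) − 1·3.219 = 91.2; c'Δl = 45.39; W sinα = -10.4
Slice 2: Δl = 2.6/cos14.3° = 2.683 m; N'_2 = 175·cos14.3° − 11·2.683 = 140.1; c'Δl = 37.83; W sinα = 43.2
Slice 3: Δl = 1.3/cos29.2° = 1.489 m; N'_3 = 96·cos29.2° − 12·1.489 = 65.9; c'Δl = 21.00; W sinα = 46.8
Slice 4: Δl = 2.8/cos47.8° = 4.168 m; N'_4 = 118·cos47.8° − 7·4.168 = 50.1; c'Δl = 58.77; W sinα = 87.4
Σc'Δl = 163.0 kN/m; ΣN' = 347.3 kN/m; ΣW sinα = 167.0 kN/m
Resisting = 163.0 + 347.3·tan23.2° = 163.0 + 148.8 = 311.8 kN/m
FS = 311.8 / 167.0 = 1.867

FS = 1.87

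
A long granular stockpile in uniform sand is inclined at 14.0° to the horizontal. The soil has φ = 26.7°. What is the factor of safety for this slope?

FS = 2.02

For a dry cohesionless infinite slope the factor of safety is FS = tanφ / tanβ.
FS = tan26.7° / tan14.0° = 0.5029 / 0.2493 = 2.017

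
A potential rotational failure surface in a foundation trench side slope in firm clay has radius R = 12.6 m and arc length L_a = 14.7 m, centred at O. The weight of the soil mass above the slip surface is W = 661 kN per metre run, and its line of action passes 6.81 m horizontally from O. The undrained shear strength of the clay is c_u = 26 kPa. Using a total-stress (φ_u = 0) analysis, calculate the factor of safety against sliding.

FS = 1.07

Taking moments about the centre O, the resisting moment is provided by the undrained shear strength acting along the arc:
M_R = c_u·L_a·R = 26·14.70·12.6 = 4815.7 kN·m/m
M_D = W·d = 661·6.81 = 4501.4 kN·m/m
FS = M_R / M_D = 4815.7 / 4501.4 = 1.070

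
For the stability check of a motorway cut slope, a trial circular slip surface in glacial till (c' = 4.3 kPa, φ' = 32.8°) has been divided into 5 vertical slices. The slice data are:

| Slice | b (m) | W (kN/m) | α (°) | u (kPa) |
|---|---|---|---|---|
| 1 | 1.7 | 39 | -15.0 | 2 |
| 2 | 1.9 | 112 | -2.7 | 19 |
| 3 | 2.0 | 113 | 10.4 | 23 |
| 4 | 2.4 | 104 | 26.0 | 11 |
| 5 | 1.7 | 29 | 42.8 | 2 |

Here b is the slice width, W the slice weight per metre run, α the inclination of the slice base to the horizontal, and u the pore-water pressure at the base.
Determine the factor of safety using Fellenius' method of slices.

Ordinary method of slices: FS = Σ[c'·Δl_i + (W_i cosα_i − u_i·Δl_i)·tanφ'] / Σ W_i sinα_i, with Δl_i = b_i / cosα_i.
Slice 1: Δl = 1.7/cos(-15.0°) = 1.760 m; N'_1 = 39·cos(-15.0°) − 2·1.760 = 34.2; c'Δl = 7.57; W sinα = -10.1
Slice 2: Δl = 1.9/cos(-2.7°) = 1.902 m; N'_2 = 112·cos(-2.7°) − 19·1.902 = 75.7; c'Δl = 8.18; W sinα = -5.3
Slice 3: Δl = 2.0/cos10.4° = 2.033 m; N'_3 = 113·cos10.4° − 23·2.033 = 64.4; c'Δl = 8.74; W sinα = 20.4
Slice 4: Δl = 2.4/cos26.0° = 2.670 m; N'_4 = 104·cos26.0° − 11·2.670 = 64.1; c'Δl = 11.48; W sinα = 45.6
Slice 5: Δl = 1.7/cos42.8° = 2.317 m; N'_5 = 29·cos42.8° − 2·2.317 = 16.6; c'Δl = 9.96; W sinα = 19.7
Σc'Δl = 45.9 kN/m; ΣN' = 255.0 kN/m; ΣW sinα = 70.3 kN/m
Resisting = 45.9 + 255.0·tan32.8° = 45.9 + 164.3 = 210.3 kN/m
FS = 210.3 / 70.3 = 2.990

FS = 2.99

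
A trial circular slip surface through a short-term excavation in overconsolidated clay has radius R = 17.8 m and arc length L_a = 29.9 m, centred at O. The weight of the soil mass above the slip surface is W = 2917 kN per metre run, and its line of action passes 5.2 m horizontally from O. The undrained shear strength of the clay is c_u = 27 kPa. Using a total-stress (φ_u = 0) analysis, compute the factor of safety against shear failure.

Taking moments about the centre O, the resisting moment is provided by the undrained shear strength acting along the arc:
M_R = c_u·L_a·R = 27·29.90·17.8 = 14369.9 kN·m/m
M_D = W·d = 2917·5.2 = 15168.4 kN·m/m
FS = M_R / M_D = 14369.9 / 15168.4 = 0.947

FS = 0.95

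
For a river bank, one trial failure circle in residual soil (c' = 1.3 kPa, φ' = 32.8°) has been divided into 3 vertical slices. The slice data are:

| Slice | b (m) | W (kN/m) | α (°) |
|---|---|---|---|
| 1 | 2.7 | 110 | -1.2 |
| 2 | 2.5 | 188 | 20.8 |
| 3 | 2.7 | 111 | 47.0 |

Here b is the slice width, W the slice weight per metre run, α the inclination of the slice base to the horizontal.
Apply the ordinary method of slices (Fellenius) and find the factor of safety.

Ordinary method of slices: FS = Σ[c'·Δl_i + (W_i cosα_i)·tanφ'] / Σ W_i sinα_i, with Δl_i = b_i / cosα_i.
Slice 1: Δl = 2.7/cos(-1.2°) = 2.701 m; N'_1 = 110·cos(-1.2°) = 110.0; c'Δl = 3.51; W sinα = -2.3
Slice 2: Δl = 2.5/cos20.8° = 2.674 m; N'_2 = 188·cos20.8° = 175.7; c'Δl = 3.48; W sinα = 66.8
Slice 3: Δl = 2.7/cos47.0° = 3.959 m; N'_3 = 111·cos47.0° = 75.7; c'Δl = 5.15; W sinα = 81.2
Σc'Δl = 12.1 kN/m; ΣN' = 361.4 kN/m; ΣW sinα = 145.6 kN/m
Resisting = 12.1 + 361.4·tan32.8° = 12.1 + 232.9 = 245.1 kN/m
FS = 245.1 / 145.6 = 1.683

FS = 1.68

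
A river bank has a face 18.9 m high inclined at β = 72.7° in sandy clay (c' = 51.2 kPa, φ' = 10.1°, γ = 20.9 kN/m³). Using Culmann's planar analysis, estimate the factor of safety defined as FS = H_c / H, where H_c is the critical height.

H_c = (4c'/γ) · sinβ cosφ' / [1 − cos(β − φ')]
    = (4·51.2/20.9) · sin72.7°·cos10.1° / [1 − cos62.6°]
    = 9.799 · 0.9400 / 0.5398 = 17.06 m
FS = H_c / H = 17.06 / 18.9 = 0.903

FS = 0.90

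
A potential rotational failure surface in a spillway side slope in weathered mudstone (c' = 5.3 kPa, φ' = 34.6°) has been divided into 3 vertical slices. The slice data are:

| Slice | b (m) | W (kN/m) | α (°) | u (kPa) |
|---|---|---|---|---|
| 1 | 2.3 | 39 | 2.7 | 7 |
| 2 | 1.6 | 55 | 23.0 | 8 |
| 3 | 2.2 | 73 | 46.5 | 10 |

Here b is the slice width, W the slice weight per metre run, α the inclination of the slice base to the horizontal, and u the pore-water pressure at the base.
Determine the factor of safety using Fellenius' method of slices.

Ordinary method of slices: FS = Σ[c'·Δl_i + (W_i cosα_i − u_i·Δl_i)·tanφ'] / Σ W_i sinα_i, with Δl_i = b_i / cosα_i.
Slice 1: Δl = 2.3/cos2.7° = 2.303 m; N'_1 = 39·cos2.7° − 7·2.303 = 22.8; c'Δl = 12.20; W sinα = 1.8
Slice 2: Δl = 1.6/cos23.0° = 1.738 m; N'_2 = 55·cos23.0° − 8·1.738 = 36.7; c'Δl = 9.21; W sinα = 21.5
Slice 3: Δl = 2.2/cos46.5° = 3.196 m; N'_3 = 73·cos46.5° − 10·3.196 = 18.3; c'Δl = 16.94; W sinα = 53.0
Σc'Δl = 38.4 kN/m; ΣN' = 77.9 kN/m; ΣW sinα = 76.3 kN/m
Resisting = 38.4 + 77.9·tan34.6° = 38.4 + 53.7 = 92.1 kN/m
FS = 92.1 / 76.3 = 1.207

FS = 1.21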